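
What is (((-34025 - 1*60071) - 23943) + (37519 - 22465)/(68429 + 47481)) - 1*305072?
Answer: -24521390478/57955 ≈ -4.2311e+5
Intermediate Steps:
(((-34025 - 1*60071) - 23943) + (37519 - 22465)/(68429 + 47481)) - 1*305072 = (((-34025 - 60071) - 23943) + 15054/115910) - 305072 = ((-94096 - 23943) + 15054*(1/115910)) - 305072 = (-118039 + 7527/57955) - 305072 = -6840942718/57955 - 305072 = -24521390478/57955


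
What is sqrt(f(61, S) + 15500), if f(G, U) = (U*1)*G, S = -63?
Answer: sqrt(11657) ≈ 107.97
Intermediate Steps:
f(G, U) = G*U (f(G, U) = U*G = G*U)
sqrt(f(61, S) + 15500) = sqrt(61*(-63) + 15500) = sqrt(-3843 + 15500) = sqrt(11657)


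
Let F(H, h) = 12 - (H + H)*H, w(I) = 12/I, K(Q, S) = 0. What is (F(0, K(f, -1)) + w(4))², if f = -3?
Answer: 225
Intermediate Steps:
F(H, h) = 12 - 2*H² (F(H, h) = 12 - 2*H*H = 12 - 2*H²)
(F(0, K(f, -1)) + w(4))² = ((12 - 2*0²) + 12/4)² = ((12 - 2*0) + 12*(¼))² = ((12 + 0) + 3)² = (12 + 3)² = 15² = 225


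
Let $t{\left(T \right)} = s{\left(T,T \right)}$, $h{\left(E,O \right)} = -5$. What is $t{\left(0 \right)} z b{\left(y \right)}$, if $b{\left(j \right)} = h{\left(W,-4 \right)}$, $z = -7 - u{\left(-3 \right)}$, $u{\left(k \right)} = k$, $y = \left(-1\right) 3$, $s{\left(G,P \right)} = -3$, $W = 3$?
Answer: $-60$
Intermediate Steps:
$t{\left(T \right)} = -3$
$y = -3$
$z = -4$ ($z = -7 - -3 = -7 + 3 = -4$)
$b{\left(j \right)} = -5$
$t{\left(0 \right)} z b{\left(y \right)} = \left(-3\right) \left(-4\right) \left(-5\right) = 12 \left(-5\right) = -60$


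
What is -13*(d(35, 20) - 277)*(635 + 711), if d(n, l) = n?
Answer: 4234516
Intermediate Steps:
-13*(d(35, 20) - 277)*(635 + 711) = -13*(35 - 277)*(635 + 711) = -(-3146)*1346 = -13*(-325732) = 4234516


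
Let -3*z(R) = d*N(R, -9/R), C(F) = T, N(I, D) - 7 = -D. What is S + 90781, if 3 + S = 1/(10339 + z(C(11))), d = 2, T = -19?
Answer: 53475050407/589075 ≈ 90778.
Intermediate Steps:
N(I, D) = 7 - D
C(F) = -19
z(R) = -14/3 - 6/R (z(R) = -2*(7 - (-9)/R)/3 = -2*(7 + 9/R)/3 = -(14 + 18/R)/3 = -14/3 - 6/R)
S = -1767168/589075 (S = -3 + 1/(10339 + (-14/3 - 6/(-19))) = -3 + 1/(10339 + (-14/3 - 6*(-1/19))) = -3 + 1/(10339 + (-14/3 + 6/19)) = -3 + 1/(10339 - 248/57) = -3 + 1/(589075/57) = -3 + 57/589075 = -1767168/589075 ≈ -2.9999)
S + 90781 = -1767168/589075 + 90781 = 53475050407/589075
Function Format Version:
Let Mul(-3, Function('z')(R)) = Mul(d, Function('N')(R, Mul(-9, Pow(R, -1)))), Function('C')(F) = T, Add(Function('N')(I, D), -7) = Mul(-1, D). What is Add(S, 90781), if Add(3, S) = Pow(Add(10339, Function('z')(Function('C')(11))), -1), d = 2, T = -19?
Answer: Rational(53475050407, 589075) ≈ 90778.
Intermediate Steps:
Function('N')(I, D) = Add(7, Mul(-1, D))
Function('C')(F) = -19
Function('z')(R) = Add(Rational(-14, 3), Mul(-6, Pow(R, -1))) (Function('z')(R) = Mul(Rational(-1, 3), Mul(2, Add(7, Mul(-1, Mul(-9, Pow(R, -1)))))) = Mul(Rational(-1, 3), Mul(2, Add(7, Mul(9, Pow(R, -1))))) = Mul(Rational(-1, 3), Add(14, Mul(18, Pow(R, -1)))) = Add(Rational(-14, 3), Mul(-6, Pow(R, -1))))
S = Rational(-1767168, 589075) (S = Add(-3, Pow(Add(10339, Add(Rational(-14, 3), Mul(-6, Pow(-19, -1)))), -1)) = Add(-3, Pow(Add(10339, Add(Rational(-14, 3), Mul(-6, Rational(-1, 19)))), -1)) = Add(-3, Pow(Add(10339, Add(Rational(-14, 3), Rational(6, 19))), -1)) = Add(-3, Pow(Add(10339, Rational(-248, 57)), -1)) = Add(-3, Pow(Rational(589075, 57), -1)) = Add(-3, Rational(57, 589075)) = Rational(-1767168, 589075) ≈ -2.9999)
Add(S, 90781) = Add(Rational(-1767168, 589075), 90781) = Rational(53475050407, 589075)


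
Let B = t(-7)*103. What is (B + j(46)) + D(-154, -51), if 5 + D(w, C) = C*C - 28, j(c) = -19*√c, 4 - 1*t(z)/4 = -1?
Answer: 4628 - 19*√46 ≈ 4499.1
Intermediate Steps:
t(z) = 20 (t(z) = 16 - 4*(-1) = 16 + 4 = 20)
D(w, C) = -33 + C² (D(w, C) = -5 + (C*C - 28) = -5 + (C² - 28) = -5 + (-28 + C²) = -33 + C²)
B = 2060 (B = 20*103 = 2060)
(B + j(46)) + D(-154, -51) = (2060 - 19*√46) + (-33 + (-51)²) = (2060 - 19*√46) + (-33 + 2601) = (2060 - 19*√46) + 2568 = 4628 - 19*√46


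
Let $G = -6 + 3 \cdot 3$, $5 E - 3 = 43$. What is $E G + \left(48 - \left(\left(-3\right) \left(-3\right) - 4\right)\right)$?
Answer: $\frac{353}{5} \approx 70.6$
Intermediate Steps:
$E = \frac{46}{5}$ ($E = \frac{3}{5} + \frac{1}{5} \cdot 43 = \frac{3}{5} + \frac{43}{5} = \frac{46}{5} \approx 9.2$)
$G = 3$ ($G = -6 + 9 = 3$)
$E G + \left(48 - \left(\left(-3\right) \left(-3\right) - 4\right)\right) = \frac{46}{5} \cdot 3 + \left(48 - \left(\left(-3\right) \left(-3\right) - 4\right)\right) = \frac{138}{5} + \left(48 - \left(9 - 4\right)\right) = \frac{138}{5} + \left(48 - 5\right) = \frac{138}{5} + 43 = \frac{353}{5}$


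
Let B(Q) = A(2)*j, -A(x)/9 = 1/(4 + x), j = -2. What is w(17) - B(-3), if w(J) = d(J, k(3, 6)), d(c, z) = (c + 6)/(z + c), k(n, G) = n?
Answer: -37/20 ≈ -1.8500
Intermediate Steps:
A(x) = -9/(4 + x)
d(c, z) = (6 + c)/(c + z)
B(Q) = 3 (B(Q) = -9/(4 + 2)*(-2) = -9/6*(-2) = -9*1/6*(-2) = -3/2*(-2) = 3)
w(J) = (6 + J)/(3 + J) (w(J) = (6 + J)/(J + 3) = (6 + J)/(3 + J))
w(17) - B(-3) = (6 + 17)/(3 + 17) - 1*3 = 23/20 - 3 = -37/20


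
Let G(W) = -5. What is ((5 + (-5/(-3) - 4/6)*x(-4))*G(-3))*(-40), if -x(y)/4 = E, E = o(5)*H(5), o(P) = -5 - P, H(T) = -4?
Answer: -31000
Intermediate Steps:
E = 40 (E = (-5 - 1*5)*(-4) = (-5 - 5)*(-4) = -10*(-4) = 40)
x(y) = -160 (x(y) = -4*40 = -160)
((5 + (-5/(-3) - 4/6)*x(-4))*G(-3))*(-40) = ((5 + (-5/(-3) - 4/6)*(-160))*(-5))*(-40) = ((5 + (-5*(-1/3) - 4*1/6)*(-160))*(-5))*(-40) = ((5 + (5/3 - 2/3)*(-160))*(-5))*(-40) = ((5 + 1*(-160))*(-5))*(-40) = ((5 - 160)*(-5))*(-40) = -155*(-5)*(-40) = 775*(-40) = -31000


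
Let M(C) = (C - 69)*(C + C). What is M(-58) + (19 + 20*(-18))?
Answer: 14391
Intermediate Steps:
M(C) = 2*C*(-69 + C) (M(C) = (-69 + C)*(2*C) = 2*C*(-69 + C))
M(-58) + (19 + 20*(-18)) = 2*(-58)*(-69 - 58) + (19 + 20*(-18)) = 2*(-58)*(-127) + (19 - 360) = 14732 - 341 = 14391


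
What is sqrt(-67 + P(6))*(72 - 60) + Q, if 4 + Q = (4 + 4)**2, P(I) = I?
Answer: 60 + 12*I*sqrt(61) ≈ 60.0 + 93.723*I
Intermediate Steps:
Q = 60 (Q = -4 + (4 + 4)**2 = -4 + 8**2 = -4 + 64 = 60)
sqrt(-67 + P(6))*(72 - 60) + Q = sqrt(-67 + 6)*(72 - 60) + 60 = sqrt(-61)*12 + 60 = (I*sqrt(61))*12 + 60 = 12*I*sqrt(61) + 60 = 60 + 12*I*sqrt(61)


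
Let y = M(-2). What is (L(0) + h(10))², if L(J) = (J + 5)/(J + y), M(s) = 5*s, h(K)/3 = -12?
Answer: 5329/4 ≈ 1332.3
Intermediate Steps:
h(K) = -36 (h(K) = 3*(-12) = -36)
y = -10 (y = 5*(-2) = -10)
L(J) = (5 + J)/(-10 + J) (L(J) = (J + 5)/(J - 10) = (5 + J)/(-10 + J))
(L(0) + h(10))² = ((5 + 0)/(-10 + 0) - 36)² = (5/(-10) - 36)² = (-⅒*5 - 36)² = (-½ - 36)² = (-73/2)² = 5329/4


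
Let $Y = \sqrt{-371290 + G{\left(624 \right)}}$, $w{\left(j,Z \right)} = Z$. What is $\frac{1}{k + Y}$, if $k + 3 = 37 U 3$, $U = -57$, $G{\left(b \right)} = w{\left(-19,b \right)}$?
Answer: $- \frac{3165}{20219783} - \frac{i \sqrt{370666}}{40439566} \approx -0.00015653 - 1.5055 \cdot 10^{-5} i$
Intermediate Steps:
$G{\left(b \right)} = b$
$k = -6330$ ($k = -3 + 37 \left(-57\right) 3 = -3 - 6327 = -6330$)
$Y = i \sqrt{370666}$ ($Y = \sqrt{-371290 + 624} = \sqrt{-370666} = i \sqrt{370666} \approx 608.82 i$)
$\frac{1}{k + Y} = \frac{1}{-6330 + i \sqrt{370666}}$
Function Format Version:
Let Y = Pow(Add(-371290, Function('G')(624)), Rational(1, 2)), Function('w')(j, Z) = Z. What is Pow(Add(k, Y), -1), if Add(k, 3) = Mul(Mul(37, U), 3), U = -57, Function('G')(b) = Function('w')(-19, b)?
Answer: Add(Rational(-3165, 20219783), Mul(Rational(-1, 40439566), I, Pow(370666, Rational(1, 2)))) ≈ Add(-0.00015653, Mul(-1.5055e-5, I))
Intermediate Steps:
Function('G')(b) = b
k = -6330 (k = Add(-3, Mul(Mul(37, -57), 3)) = Add(-3, Mul(-2109, 3)) = Add(-3, -6327) = -6330)
Y = Mul(I, Pow(370666, Rational(1, 2))) (Y = Pow(Add(-371290, 624), Rational(1, 2)) = Pow(-370666, Rational(1, 2)) = Mul(I, Pow(370666, Rational(1, 2))) ≈ Mul(608.82, I))
Pow(Add(k, Y), -1) = Pow(Add(-6330, Mul(I, Pow(370666, Rational(1, 2)))), -1)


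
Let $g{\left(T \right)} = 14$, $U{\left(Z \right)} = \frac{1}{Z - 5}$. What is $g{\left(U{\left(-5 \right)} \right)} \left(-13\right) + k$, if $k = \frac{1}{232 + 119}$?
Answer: $- \frac{63881}{351} \approx -182.0$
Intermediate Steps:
$U{\left(Z \right)} = \frac{1}{-5 + Z}$
$k = \frac{1}{351} \approx 0.002849$
$g{\left(U{\left(-5 \right)} \right)} \left(-13\right) + k = 14 \left(-13\right) + \frac{1}{351} = -182 + \frac{1}{351} = - \frac{63881}{351}$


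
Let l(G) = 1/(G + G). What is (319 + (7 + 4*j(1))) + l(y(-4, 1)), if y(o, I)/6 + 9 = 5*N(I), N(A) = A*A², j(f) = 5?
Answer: 16607/48 ≈ 345.98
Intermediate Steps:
N(A) = A³
y(o, I) = -54 + 30*I³ (y(o, I) = -54 + 6*(5*I³) = -54 + 30*I³)
l(G) = 1/(2*G)
(319 + (7 + 4*j(1))) + l(y(-4, 1)) = (319 + (7 + 4*5)) + 1/(2*(-54 + 30*1³)) = (319 + (7 + 20)) + 1/(2*(-54 + 30*1)) = (319 + 27) + 1/(2*(-54 + 30)) = 346 + (½)/(-24) = 346 + (½)*(-1/24) = 346 - 1/48 = 16607/48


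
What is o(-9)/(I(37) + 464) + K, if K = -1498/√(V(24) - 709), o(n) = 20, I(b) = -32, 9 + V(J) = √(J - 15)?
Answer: 5/108 + 1498*I*√715/715 ≈ 0.046296 + 56.022*I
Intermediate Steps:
V(J) = -9 + √(-15 + J) (V(J) = -9 + √(J - 15) = -9 + √(-15 + J))
K = 1498*I*√715/715 (K = -1498/√((-9 + √(-15 + 24)) - 709) = -1498/√((-9 + √9) - 709) = -1498/√((-9 + 3) - 709) = -1498/√(-6 - 709) = -1498*(-I*√715/715) = -(-1498)*I*√715/715 = 1498*I*√715/715 ≈ 56.022*I)
o(-9)/(I(37) + 464) + K = 20/(-32 + 464) + 1498*I*√715/715 = 20/432 + 1498*I*√715/715 = (1/432)*20 + 1498*I*√715/715 = 5/108 + 1498*I*√715/715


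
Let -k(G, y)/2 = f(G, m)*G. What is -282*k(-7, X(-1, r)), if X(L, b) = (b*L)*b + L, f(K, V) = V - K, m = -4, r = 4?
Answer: -11844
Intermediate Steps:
X(L, b) = L + L*b² (X(L, b) = (L*b)*b + L = L*b² + L = L + L*b²)
k(G, y) = -2*G*(-4 - G) (k(G, y) = -2*(-4 - G)*G = -2*G*(-4 - G))
-282*k(-7, X(-1, r)) = -564*(-7)*(4 - 7) = -564*(-7)*(-3) = -282*42 = -11844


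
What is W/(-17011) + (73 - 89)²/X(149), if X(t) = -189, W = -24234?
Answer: 225410/3215079 ≈ 0.070110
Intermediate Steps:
W/(-17011) + (73 - 89)²/X(149) = -24234/(-17011) + (73 - 89)²/(-189) = -24234*(-1/17011) + (-16)²*(-1/189) = 24234/17011 + 256*(-1/189) = 24234/17011 - 256/189 = 225410/3215079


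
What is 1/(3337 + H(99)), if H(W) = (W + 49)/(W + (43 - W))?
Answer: 43/143639 ≈ 0.00029936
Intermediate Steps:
H(W) = 49/43 + W/43 (H(W) = (49 + W)/43 = (49 + W)*(1/43) = 49/43 + W/43)
1/(3337 + H(99)) = 1/(3337 + (49/43 + (1/43)*99)) = 1/(3337 + (49/43 + 99/43)) = 1/(3337 + 148/43) = 1/(143639/43) = 43/143639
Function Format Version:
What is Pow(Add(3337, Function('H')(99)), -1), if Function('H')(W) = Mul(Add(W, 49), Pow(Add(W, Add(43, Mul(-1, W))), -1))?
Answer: Rational(43, 143639) ≈ 0.00029936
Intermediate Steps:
Function('H')(W) = Add(Rational(49, 43), Mul(Rational(1, 43), W)) (Function('H')(W) = Mul(Add(49, W), Pow(43, -1)) = Mul(Add(49, W), Rational(1, 43)) = Add(Rational(49, 43), Mul(Rational(1, 43), W)))
Pow(Add(3337, Function('H')(99)), -1) = Pow(Add(3337, Add(Rational(49, 43), Mul(Rational(1, 43), 99))), -1) = Pow(Add(3337, Add(Rational(49, 43), Rational(99, 43))), -1) = Pow(Add(3337, Rational(148, 43)), -1) = Pow(Rational(143639, 43), -1) = Rational(43, 143639)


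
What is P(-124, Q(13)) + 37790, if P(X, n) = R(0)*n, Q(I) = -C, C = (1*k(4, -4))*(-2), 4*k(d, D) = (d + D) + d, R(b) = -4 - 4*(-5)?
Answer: 37822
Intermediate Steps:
R(b) = 16 (R(b) = -4 + 20 = 16)
k(d, D) = d/2 + D/4 (k(d, D) = ((d + D) + d)/4 = ((D + d) + d)/4 = (D + 2*d)/4 = d/2 + D/4)
C = -2 (C = (1*((½)*4 + (¼)*(-4)))*(-2) = (1*(2 - 1))*(-2) = (1*1)*(-2) = 1*(-2) = -2)
Q(I) = 2 (Q(I) = -1*(-2) = 2)
P(X, n) = 16*n
P(-124, Q(13)) + 37790 = 16*2 + 37790 = 32 + 37790 = 37822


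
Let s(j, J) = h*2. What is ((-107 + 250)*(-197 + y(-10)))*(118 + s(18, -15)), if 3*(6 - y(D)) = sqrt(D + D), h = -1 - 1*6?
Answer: -2840552 - 29744*I*sqrt(5)/3 ≈ -2.8406e+6 - 22170.0*I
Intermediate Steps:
h = -7 (h = -1 - 6 = -7)
s(j, J) = -14 (s(j, J) = -7*2 = -14)
y(D) = 6 - sqrt(2)*sqrt(D)/3 (y(D) = 6 - sqrt(D + D)/3 = 6 - sqrt(2)*sqrt(D)/3)
((-107 + 250)*(-197 + y(-10)))*(118 + s(18, -15)) = ((-107 + 250)*(-197 + (6 - sqrt(2)*sqrt(-10)/3)))*(118 - 14) = (143*(-197 + (6 - sqrt(2)*I*sqrt(10)/3)))*104 = (143*(-197 + (6 - 2*I*sqrt(5)/3)))*104 = (143*(-191 - 2*I*sqrt(5)/3))*104 = (-27313 - 286*I*sqrt(5)/3)*104 = -2840552 - 29744*I*sqrt(5)/3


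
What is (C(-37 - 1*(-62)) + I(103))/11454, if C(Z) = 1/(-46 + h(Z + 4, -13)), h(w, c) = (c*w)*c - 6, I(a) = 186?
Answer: 901915/55540446 ≈ 0.016239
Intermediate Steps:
h(w, c) = -6 + w*c**2 (h(w, c) = w*c**2 - 6 = -6 + w*c**2)
C(Z) = 1/(624 + 169*Z) (C(Z) = 1/(-46 + (-6 + (Z + 4)*(-13)**2)) = 1/(-46 + (-6 + (4 + Z)*169)) = 1/(-46 + (-6 + (676 + 169*Z))) = 1/(-46 + (670 + 169*Z)) = 1/(624 + 169*Z))
(C(-37 - 1*(-62)) + I(103))/11454 = (1/(13*(48 + 13*(-37 - 1*(-62)))) + 186)/11454 = (1/(13*(48 + 13*(-37 + 62))) + 186)*(1/11454) = (1/(13*(48 + 13*25)) + 186)*(1/11454) = (1/(13*(48 + 325)) + 186)*(1/11454) = ((1/13)/373 + 186)*(1/11454) = ((1/13)*(1/373) + 186)*(1/11454) = (1/4849 + 186)*(1/11454) = (901915/4849)*(1/11454) = 901915/55540446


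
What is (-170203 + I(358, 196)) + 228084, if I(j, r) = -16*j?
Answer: 52153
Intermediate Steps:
(-170203 + I(358, 196)) + 228084 = (-170203 - 16*358) + 228084 = (-170203 - 5728) + 228084 = -175931 + 228084 = 52153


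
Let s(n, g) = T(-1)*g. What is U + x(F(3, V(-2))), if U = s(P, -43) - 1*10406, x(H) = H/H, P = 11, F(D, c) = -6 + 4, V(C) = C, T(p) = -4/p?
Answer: -10577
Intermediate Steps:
F(D, c) = -2
s(n, g) = 4*g (s(n, g) = (-4/(-1))*g = (-4*(-1))*g = 4*g)
x(H) = 1
U = -10578 (U = 4*(-43) - 1*10406 = -172 - 10406 = -10578)
U + x(F(3, V(-2))) = -10578 + 1 = -10577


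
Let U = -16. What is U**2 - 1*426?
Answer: -170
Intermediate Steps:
U**2 - 1*426 = (-16)**2 - 1*426 = 256 - 426 = -170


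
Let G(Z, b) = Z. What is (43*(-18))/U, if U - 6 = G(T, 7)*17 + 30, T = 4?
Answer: -387/52 ≈ -7.4423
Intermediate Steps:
U = 104 (U = 6 + (4*17 + 30) = 6 + (68 + 30) = 6 + 98 = 104)
(43*(-18))/U = (43*(-18))/104 = -774*1/104 = -387/52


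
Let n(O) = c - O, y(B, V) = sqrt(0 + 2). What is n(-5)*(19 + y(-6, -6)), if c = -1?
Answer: 76 + 4*sqrt(2) ≈ 81.657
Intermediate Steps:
y(B, V) = sqrt(2)
n(O) = -1 - O
n(-5)*(19 + y(-6, -6)) = (-1 - 1*(-5))*(19 + sqrt(2)) = (-1 + 5)*(19 + sqrt(2)) = 4*(19 + sqrt(2)) = 76 + 4*sqrt(2)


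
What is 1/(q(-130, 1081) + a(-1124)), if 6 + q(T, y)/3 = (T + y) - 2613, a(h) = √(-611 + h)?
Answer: -5004/25041751 - I*√1735/25041751 ≈ -0.00019983 - 1.6634e-6*I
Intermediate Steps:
q(T, y) = -7857 + 3*T + 3*y (q(T, y) = -18 + 3*((T + y) - 2613) = -18 + 3*(-2613 + T + y) = -18 + (-7839 + 3*T + 3*y) = -7857 + 3*T + 3*y)
1/(q(-130, 1081) + a(-1124)) = 1/((-7857 + 3*(-130) + 3*1081) + √(-611 - 1124)) = 1/((-7857 - 390 + 3243) + √(-1735)) = 1/(-5004 + I*√1735)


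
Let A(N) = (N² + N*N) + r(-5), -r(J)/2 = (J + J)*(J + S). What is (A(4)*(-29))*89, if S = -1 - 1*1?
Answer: 278748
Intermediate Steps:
S = -2 (S = -1 - 1 = -2)
r(J) = -4*J*(-2 + J) (r(J) = -2*(J + J)*(J - 2) = -2*2*J*(-2 + J) = -4*J*(-2 + J))
A(N) = -140 + 2*N² (A(N) = (N² + N*N) + 4*(-5)*(2 - 1*(-5)) = (N² + N²) + 4*(-5)*(2 + 5) = 2*N² + 4*(-5)*7 = 2*N² - 140 = -140 + 2*N²)
(A(4)*(-29))*89 = ((-140 + 2*4²)*(-29))*89 = ((-140 + 2*16)*(-29))*89 = ((-140 + 32)*(-29))*89 = -108*(-29)*89 = 3132*89 = 278748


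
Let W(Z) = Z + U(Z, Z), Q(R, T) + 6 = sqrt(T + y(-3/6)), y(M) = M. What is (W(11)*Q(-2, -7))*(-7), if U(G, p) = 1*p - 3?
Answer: 798 - 133*I*sqrt(30)/2 ≈ 798.0 - 364.24*I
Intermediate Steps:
U(G, p) = -3 + p (U(G, p) = p - 3 = -3 + p)
Q(R, T) = -6 + sqrt(-1/2 + T) (Q(R, T) = -6 + sqrt(T - 3/6) = -6 + sqrt(T - 3*1/6) = -6 + sqrt(T - 1/2) = -6 + sqrt(-1/2 + T))
W(Z) = -3 + 2*Z (W(Z) = Z + (-3 + Z) = -3 + 2*Z)
(W(11)*Q(-2, -7))*(-7) = ((-3 + 2*11)*(-6 + sqrt(-2 + 4*(-7))/2))*(-7) = ((-3 + 22)*(-6 + sqrt(-2 - 28)/2))*(-7) = (19*(-6 + sqrt(-30)/2))*(-7) = (19*(-6 + (I*sqrt(30))/2))*(-7) = (19*(-6 + I*sqrt(30)/2))*(-7) = (-114 + 19*I*sqrt(30)/2)*(-7) = 798 - 133*I*sqrt(30)/2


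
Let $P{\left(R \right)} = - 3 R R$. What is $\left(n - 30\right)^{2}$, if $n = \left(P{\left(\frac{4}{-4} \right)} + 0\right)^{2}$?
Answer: $441$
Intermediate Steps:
$P{\left(R \right)} = - 3 R^{2}$
$n = 9$ ($n = \left(- 3 \left(\frac{4}{-4}\right)^{2} + 0\right)^{2} = \left(- 3 \left(4 \left(- \frac{1}{4}\right)\right)^{2} + 0\right)^{2} = \left(- 3 \left(-1\right)^{2} + 0\right)^{2} = \left(\left(-3\right) 1 + 0\right)^{2} = \left(-3 + 0\right)^{2} = \left(-3\right)^{2} = 9$)
$\left(n - 30\right)^{2} = \left(9 - 30\right)^{2} = \left(-21\right)^{2} = 441$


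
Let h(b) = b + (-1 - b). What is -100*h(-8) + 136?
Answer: 236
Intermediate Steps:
h(b) = -1
-100*h(-8) + 136 = -100*(-1) + 136 = 100 + 136 = 236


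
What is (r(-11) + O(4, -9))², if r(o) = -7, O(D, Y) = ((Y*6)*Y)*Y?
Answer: 19193161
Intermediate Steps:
O(D, Y) = 6*Y³ (O(D, Y) = ((6*Y)*Y)*Y = (6*Y²)*Y = 6*Y³)
(r(-11) + O(4, -9))² = (-7 + 6*(-9)³)² = (-7 + 6*(-729))² = (-7 - 4374)² = (-4381)² = 19193161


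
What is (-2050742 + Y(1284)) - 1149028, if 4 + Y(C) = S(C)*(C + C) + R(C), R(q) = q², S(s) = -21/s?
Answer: -1551160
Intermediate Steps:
Y(C) = -46 + C² (Y(C) = -4 + ((-21/C)*(C + C) + C²) = -4 + ((-21/C)*(2*C) + C²) = -4 + (-42 + C²) = -46 + C²)
(-2050742 + Y(1284)) - 1149028 = (-2050742 + (-46 + 1284²)) - 1149028 = (-2050742 + (-46 + 1648656)) - 1149028 = (-2050742 + 1648610) - 1149028 = -402132 - 1149028 = -1551160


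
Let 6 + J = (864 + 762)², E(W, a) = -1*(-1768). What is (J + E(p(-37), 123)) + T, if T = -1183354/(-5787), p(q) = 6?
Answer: 15311490460/5787 ≈ 2.6458e+6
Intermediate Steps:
E(W, a) = 1768
T = 1183354/5787 (T = -1183354*(-1/5787) = 1183354/5787 ≈ 204.48)
J = 2643870 (J = -6 + (864 + 762)² = -6 + 1626² = -6 + 2643876 = 2643870)
(J + E(p(-37), 123)) + T = (2643870 + 1768) + 1183354/5787 = 2645638 + 1183354/5787 = 15311490460/5787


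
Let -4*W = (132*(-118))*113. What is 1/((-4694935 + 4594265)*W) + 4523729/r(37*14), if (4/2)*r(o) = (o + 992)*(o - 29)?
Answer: 13359179346159751/1090282423795620 ≈ 12.253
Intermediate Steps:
r(o) = (-29 + o)*(992 + o)/2 (r(o) = ((o + 992)*(o - 29))/2 = ((992 + o)*(-29 + o))/2 = ((-29 + o)*(992 + o))/2 = (-29 + o)*(992 + o)/2)
W = 440022 (W = -132*(-118)*113/4 = -(-3894)*113 = -¼*(-1760088) = 440022)
1/((-4694935 + 4594265)*W) + 4523729/r(37*14) = 1/((-4694935 + 4594265)*440022) + 4523729/(-14384 + (37*14)²/2 + 963*(37*14)/2) = (1/440022)/(-100670) + 4523729/(-14384 + (½)*518² + (963/2)*518) = -1/100670*1/440022 + 4523729/(-14384 + (½)*268324 + 249417) = -1/44297014740 + 4523729/(-14384 + 134162 + 249417) = -1/44297014740 + 4523729/369195 = 13359179346159751/1090282423795620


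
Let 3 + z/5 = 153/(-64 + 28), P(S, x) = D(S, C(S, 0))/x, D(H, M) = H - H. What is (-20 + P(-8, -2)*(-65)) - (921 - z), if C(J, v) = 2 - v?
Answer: -3909/4 ≈ -977.25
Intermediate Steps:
D(H, M) = 0
P(S, x) = 0 (P(S, x) = 0/x = 0)
z = -145/4 (z = -15 + 5*(153/(-64 + 28)) = -15 + 5*(153/(-36)) = -15 + 5*(153*(-1/36)) = -15 + 5*(-17/4) = -15 - 85/4 = -145/4 ≈ -36.250)
(-20 + P(-8, -2)*(-65)) - (921 - z) = (-20 + 0*(-65)) - (921 - 1*(-145/4)) = (-20 + 0) - (921 + 145/4) = -20 - 1*3829/4 = -20 - 3829/4 = -3909/4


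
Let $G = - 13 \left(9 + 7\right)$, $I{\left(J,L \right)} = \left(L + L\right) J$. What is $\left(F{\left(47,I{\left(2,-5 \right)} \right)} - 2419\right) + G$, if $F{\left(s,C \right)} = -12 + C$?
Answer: $-2659$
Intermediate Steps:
$I{\left(J,L \right)} = 2 J L$ ($I{\left(J,L \right)} = 2 L J = 2 J L$)
$G = -208$ ($G = \left(-13\right) 16 = -208$)
$\left(F{\left(47,I{\left(2,-5 \right)} \right)} - 2419\right) + G = \left(\left(-12 + 2 \cdot 2 \left(-5\right)\right) - 2419\right) - 208 = \left(\left(-12 - 20\right) - 2419\right) - 208 = \left(-32 - 2419\right) - 208 = -2451 - 208 = -2659$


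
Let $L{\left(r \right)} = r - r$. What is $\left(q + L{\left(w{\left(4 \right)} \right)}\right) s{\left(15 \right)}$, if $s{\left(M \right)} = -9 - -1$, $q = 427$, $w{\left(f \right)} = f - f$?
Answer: $-3416$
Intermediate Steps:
$w{\left(f \right)} = 0$
$L{\left(r \right)} = 0$
$s{\left(M \right)} = -8$ ($s{\left(M \right)} = -9 + 1 = -8$)
$\left(q + L{\left(w{\left(4 \right)} \right)}\right) s{\left(15 \right)} = \left(427 + 0\right) \left(-8\right) = 427 \left(-8\right) = -3416$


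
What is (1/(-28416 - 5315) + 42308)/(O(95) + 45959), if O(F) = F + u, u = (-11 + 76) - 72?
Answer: 475697049/517737119 ≈ 0.91880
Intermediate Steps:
u = -7 (u = 65 - 72 = -7)
O(F) = -7 + F (O(F) = F - 7 = -7 + F)
(1/(-28416 - 5315) + 42308)/(O(95) + 45959) = (1/(-28416 - 5315) + 42308)/((-7 + 95) + 45959) = (1/(-33731) + 42308)/(88 + 45959) = (-1/33731 + 42308)/46047 = (1427091147/33731)*(1/46047) = 475697049/517737119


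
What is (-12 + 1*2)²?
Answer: 100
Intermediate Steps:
(-12 + 1*2)² = (-12 + 2)² = (-10)² = 100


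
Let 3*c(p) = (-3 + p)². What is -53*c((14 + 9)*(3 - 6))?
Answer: -91584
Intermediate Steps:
c(p) = (-3 + p)²/3
-53*c((14 + 9)*(3 - 6)) = -53*(-3 + (14 + 9)*(3 - 6))²/3 = -53*(-3 + 23*(-3))²/3 = -53*(-3 - 69)²/3 = -53*(-72)²/3 = -53*5184/3 = -53*1728 = -91584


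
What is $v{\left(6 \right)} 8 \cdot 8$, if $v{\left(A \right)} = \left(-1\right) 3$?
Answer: $-192$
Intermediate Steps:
$v{\left(A \right)} = -3$
$v{\left(6 \right)} 8 \cdot 8 = \left(-3\right) 8 \cdot 8 = \left(-24\right) 8 = -192$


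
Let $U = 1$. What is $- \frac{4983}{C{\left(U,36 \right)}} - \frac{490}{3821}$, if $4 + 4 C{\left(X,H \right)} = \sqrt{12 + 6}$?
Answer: $- \frac{152320834}{3821} - 29898 \sqrt{2} \approx -82146.0$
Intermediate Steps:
$C{\left(X,H \right)} = -1 + \frac{3 \sqrt{2}}{4}$ ($C{\left(X,H \right)} = -1 + \frac{\sqrt{12 + 6}}{4} = -1 + \frac{\sqrt{18}}{4} = -1 + \frac{3 \sqrt{2}}{4}$)
$- \frac{4983}{C{\left(U,36 \right)}} - \frac{490}{3821} = - \frac{4983}{-1 + \frac{3 \sqrt{2}}{4}} - \frac{490}{3821} = - \frac{490}{3821} - \frac{4983}{-1 + \frac{3 \sqrt{2}}{4}}$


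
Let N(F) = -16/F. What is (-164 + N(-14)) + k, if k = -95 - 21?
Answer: -1952/7 ≈ -278.86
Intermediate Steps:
k = -116
(-164 + N(-14)) + k = (-164 - 16/(-14)) - 116 = (-164 - 16*(-1/14)) - 116 = (-164 + 8/7) - 116 = -1140/7 - 116 = -1952/7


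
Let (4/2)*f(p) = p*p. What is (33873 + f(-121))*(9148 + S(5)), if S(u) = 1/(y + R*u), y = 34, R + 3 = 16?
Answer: 74614033711/198 ≈ 3.7684e+8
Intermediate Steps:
R = 13 (R = -3 + 16 = 13)
S(u) = 1/(34 + 13*u)
f(p) = p**2/2 (f(p) = (p*p)/2 = p**2/2)
(33873 + f(-121))*(9148 + S(5)) = (33873 + (1/2)*(-121)**2)*(9148 + 1/(34 + 13*5)) = (33873 + (1/2)*14641)*(9148 + 1/(34 + 65)) = (33873 + 14641/2)*(9148 + 1/99) = 82387*(9148 + 1/99)/2 = (82387/2)*(905653/99) = 74614033711/198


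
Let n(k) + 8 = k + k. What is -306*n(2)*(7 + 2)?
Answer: 11016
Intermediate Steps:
n(k) = -8 + 2*k (n(k) = -8 + (k + k) = -8 + 2*k)
-306*n(2)*(7 + 2) = -306*(-8 + 2*2)*(7 + 2) = -306*(-8 + 4)*9 = -(-1224)*9 = -306*(-36) = 11016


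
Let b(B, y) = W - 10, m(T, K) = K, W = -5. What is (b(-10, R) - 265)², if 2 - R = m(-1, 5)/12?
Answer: 78400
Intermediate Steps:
R = 19/12 (R = 2 - 5/12 = 19/12 ≈ 1.5833)
b(B, y) = -15 (b(B, y) = -5 - 10 = -15)
(b(-10, R) - 265)² = (-15 - 265)² = (-280)² = 78400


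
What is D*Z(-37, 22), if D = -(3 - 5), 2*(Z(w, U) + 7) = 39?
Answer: 25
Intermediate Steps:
Z(w, U) = 25/2 (Z(w, U) = -7 + (1/2)*39 = -7 + 39/2 = 25/2)
D = 2 (D = -1*(-2) = 2)
D*Z(-37, 22) = 2*(25/2) = 25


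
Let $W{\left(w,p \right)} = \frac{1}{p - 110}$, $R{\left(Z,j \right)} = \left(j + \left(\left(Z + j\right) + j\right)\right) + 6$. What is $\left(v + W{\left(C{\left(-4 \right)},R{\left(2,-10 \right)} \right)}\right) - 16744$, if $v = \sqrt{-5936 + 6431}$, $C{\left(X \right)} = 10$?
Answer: $- \frac{2210209}{132} + 3 \sqrt{55} \approx -16722.0$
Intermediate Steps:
$R{\left(Z,j \right)} = 6 + Z + 3 j$ ($R{\left(Z,j \right)} = \left(j + \left(Z + 2 j\right)\right) + 6 = \left(Z + 3 j\right) + 6 = 6 + Z + 3 j$)
$W{\left(w,p \right)} = \frac{1}{-110 + p}$
$v = 3 \sqrt{55}$ ($v = \sqrt{495} = 3 \sqrt{55} \approx 22.249$)
$\left(v + W{\left(C{\left(-4 \right)},R{\left(2,-10 \right)} \right)}\right) - 16744 = \left(3 \sqrt{55} + \frac{1}{-110 + \left(6 + 2 + 3 \left(-10\right)\right)}\right) - 16744 = \left(3 \sqrt{55} + \frac{1}{-110 + \left(6 + 2 - 30\right)}\right) - 16744 = \left(3 \sqrt{55} + \frac{1}{-110 - 22}\right) - 16744 = \left(3 \sqrt{55} + \frac{1}{-132}\right) - 16744 = \left(3 \sqrt{55} - \frac{1}{132}\right) - 16744 = \left(- \frac{1}{132} + 3 \sqrt{55}\right) - 16744 = - \frac{2210209}{132} + 3 \sqrt{55}$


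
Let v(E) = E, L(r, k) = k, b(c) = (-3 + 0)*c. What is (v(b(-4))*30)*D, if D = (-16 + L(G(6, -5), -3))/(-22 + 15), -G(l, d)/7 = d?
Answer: 6840/7 ≈ 977.14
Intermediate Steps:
b(c) = -3*c
G(l, d) = -7*d
D = 19/7 (D = (-16 - 3)/(-22 + 15) = -19/(-7) = -19*(-⅐) = 19/7 ≈ 2.7143)
(v(b(-4))*30)*D = (-3*(-4)*30)*(19/7) = (12*30)*(19/7) = 360*(19/7) = 6840/7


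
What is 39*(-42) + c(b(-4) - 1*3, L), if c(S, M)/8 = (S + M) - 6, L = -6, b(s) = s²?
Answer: -1630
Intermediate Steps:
c(S, M) = -48 + 8*M + 8*S (c(S, M) = 8*((S + M) - 6) = 8*((M + S) - 6) = 8*(-6 + M + S) = -48 + 8*M + 8*S)
39*(-42) + c(b(-4) - 1*3, L) = 39*(-42) + (-48 + 8*(-6) + 8*((-4)² - 1*3)) = -1638 + (-48 - 48 + 8*(16 - 3)) = -1638 + (-48 - 48 + 8*13) = -1638 + (-48 - 48 + 104) = -1638 + 8 = -1630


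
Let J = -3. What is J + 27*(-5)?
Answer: -138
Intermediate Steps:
J + 27*(-5) = -3 + 27*(-5) = -3 - 135 = -138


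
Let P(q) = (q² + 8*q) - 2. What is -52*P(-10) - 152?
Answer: -1088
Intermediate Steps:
P(q) = -2 + q² + 8*q
-52*P(-10) - 152 = -52*(-2 + (-10)² + 8*(-10)) - 152 = -52*(-2 + 100 - 80) - 152 = -52*18 - 152 = -936 - 152 = -1088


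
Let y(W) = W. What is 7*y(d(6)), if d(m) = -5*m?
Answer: -210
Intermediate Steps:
7*y(d(6)) = 7*(-5*6) = 7*(-30) = -210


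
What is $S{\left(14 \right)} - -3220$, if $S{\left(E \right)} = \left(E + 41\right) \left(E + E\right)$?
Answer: $4760$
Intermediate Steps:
$S{\left(E \right)} = 2 E \left(41 + E\right)$ ($S{\left(E \right)} = \left(41 + E\right) 2 E = 2 E \left(41 + E\right)$)
$S{\left(14 \right)} - -3220 = 2 \cdot 14 \left(41 + 14\right) - -3220 = 2 \cdot 14 \cdot 55 + 3220 = 1540 + 3220 = 4760$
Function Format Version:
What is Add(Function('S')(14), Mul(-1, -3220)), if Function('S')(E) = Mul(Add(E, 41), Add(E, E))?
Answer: 4760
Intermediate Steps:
Function('S')(E) = Mul(2, E, Add(41, E)) (Function('S')(E) = Mul(Add(41, E), Mul(2, E)) = Mul(2, E, Add(41, E)))
Add(Function('S')(14), Mul(-1, -3220)) = Add(Mul(2, 14, Add(41, 14)), Mul(-1, -3220)) = Add(Mul(2, 14, 55), 3220) = Add(1540, 3220) = 4760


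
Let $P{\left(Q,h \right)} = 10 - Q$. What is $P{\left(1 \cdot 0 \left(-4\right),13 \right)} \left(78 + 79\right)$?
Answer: $1570$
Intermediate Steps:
$P{\left(1 \cdot 0 \left(-4\right),13 \right)} \left(78 + 79\right) = \left(10 - 1 \cdot 0 \left(-4\right)\right) \left(78 + 79\right) = \left(10 - 0 \left(-4\right)\right) 157 = \left(10 - 0\right) 157 = \left(10 + 0\right) 157 = 10 \cdot 157 = 1570$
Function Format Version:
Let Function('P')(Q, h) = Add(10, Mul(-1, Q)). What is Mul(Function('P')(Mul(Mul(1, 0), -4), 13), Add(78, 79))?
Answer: 1570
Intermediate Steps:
Mul(Function('P')(Mul(Mul(1, 0), -4), 13), Add(78, 79)) = Mul(Add(10, Mul(-1, Mul(Mul(1, 0), -4))), Add(78, 79)) = Mul(Add(10, Mul(-1, Mul(0, -4))), 157) = Mul(Add(10, Mul(-1, 0)), 157) = Mul(Add(10, 0), 157) = Mul(10, 157) = 1570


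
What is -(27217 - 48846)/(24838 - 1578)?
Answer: 21629/23260 ≈ 0.92988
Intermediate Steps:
-(27217 - 48846)/(24838 - 1578) = -(-21629)/23260 = -1*(-21629/23260) = 21629/23260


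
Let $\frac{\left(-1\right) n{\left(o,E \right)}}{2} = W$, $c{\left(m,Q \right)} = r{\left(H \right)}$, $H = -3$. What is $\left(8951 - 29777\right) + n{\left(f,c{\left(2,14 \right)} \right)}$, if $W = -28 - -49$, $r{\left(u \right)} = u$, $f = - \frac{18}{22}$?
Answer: $-20868$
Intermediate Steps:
$f = - \frac{9}{11}$ ($f = \left(-18\right) \frac{1}{22} = - \frac{9}{11} \approx -0.81818$)
$c{\left(m,Q \right)} = -3$
$W = 21$ ($W = -28 + 49 = 21$)
$n{\left(o,E \right)} = -42$ ($n{\left(o,E \right)} = \left(-2\right) 21 = -42$)
$\left(8951 - 29777\right) + n{\left(f,c{\left(2,14 \right)} \right)} = \left(8951 - 29777\right) - 42 = -20826 - 42 = -20868$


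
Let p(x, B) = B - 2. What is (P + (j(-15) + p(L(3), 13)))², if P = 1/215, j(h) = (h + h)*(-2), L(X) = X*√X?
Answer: 233050756/46225 ≈ 5041.7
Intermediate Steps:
L(X) = X^(3/2)
j(h) = -4*h (j(h) = (2*h)*(-2) = -4*h)
p(x, B) = -2 + B
P = 1/215 ≈ 0.0046512
(P + (j(-15) + p(L(3), 13)))² = (1/215 + (-4*(-15) + (-2 + 13)))² = (1/215 + (60 + 11))² = (1/215 + 71)² = (15266/215)² = 233050756/46225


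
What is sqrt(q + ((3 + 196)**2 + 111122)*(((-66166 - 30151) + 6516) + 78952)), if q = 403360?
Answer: I*sqrt(1634790467) ≈ 40433.0*I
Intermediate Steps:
sqrt(q + ((3 + 196)**2 + 111122)*(((-66166 - 30151) + 6516) + 78952)) = sqrt(403360 + ((3 + 196)**2 + 111122)*(((-66166 - 30151) + 6516) + 78952)) = sqrt(403360 + (199**2 + 111122)*((-96317 + 6516) + 78952)) = sqrt(403360 + (39601 + 111122)*(-89801 + 78952)) = sqrt(403360 + 150723*(-10849)) = sqrt(403360 - 1635193827) = sqrt(-1634790467) = I*sqrt(1634790467)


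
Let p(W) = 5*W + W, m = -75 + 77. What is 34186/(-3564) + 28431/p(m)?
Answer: 8409821/3564 ≈ 2359.7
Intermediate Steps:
m = 2
p(W) = 6*W
34186/(-3564) + 28431/p(m) = 34186/(-3564) + 28431/((6*2)) = 34186*(-1/3564) + 28431/12 = -17093/1782 + 28431*(1/12) = -17093/1782 + 9477/4 = 8409821/3564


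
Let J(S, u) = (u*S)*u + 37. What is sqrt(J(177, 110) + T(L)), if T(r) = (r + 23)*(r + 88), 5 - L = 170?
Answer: sqrt(2152671) ≈ 1467.2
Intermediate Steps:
L = -165 (L = 5 - 1*170 = 5 - 170 = -165)
T(r) = (23 + r)*(88 + r)
J(S, u) = 37 + S*u**2 (J(S, u) = (S*u)*u + 37 = S*u**2 + 37 = 37 + S*u**2)
sqrt(J(177, 110) + T(L)) = sqrt((37 + 177*110**2) + (2024 + (-165)**2 + 111*(-165))) = sqrt((37 + 177*12100) + (2024 + 27225 - 18315)) = sqrt((37 + 2141700) + 10934) = sqrt(2141737 + 10934) = sqrt(2152671)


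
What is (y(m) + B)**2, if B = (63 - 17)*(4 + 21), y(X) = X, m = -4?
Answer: 1313316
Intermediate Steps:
B = 1150 (B = 46*25 = 1150)
(y(m) + B)**2 = (-4 + 1150)**2 = 1146**2 = 1313316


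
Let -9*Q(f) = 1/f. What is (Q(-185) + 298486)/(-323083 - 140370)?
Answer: -496979191/771649245 ≈ -0.64405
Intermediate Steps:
Q(f) = -1/(9*f)
(Q(-185) + 298486)/(-323083 - 140370) = (-⅑/(-185) + 298486)/(-323083 - 140370) = (-⅑*(-1/185) + 298486)/(-463453) = (1/1665 + 298486)*(-1/463453) = (496979191/1665)*(-1/463453) = -496979191/771649245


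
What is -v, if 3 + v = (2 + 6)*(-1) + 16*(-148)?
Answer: 2379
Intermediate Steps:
v = -2379 (v = -3 + ((2 + 6)*(-1) + 16*(-148)) = -3 + (8*(-1) - 2368) = -3 + (-8 - 2368) = -3 - 2376 = -2379)
-v = -1*(-2379) = 2379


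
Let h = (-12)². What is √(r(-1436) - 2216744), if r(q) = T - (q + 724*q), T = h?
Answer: 10*I*√11755 ≈ 1084.2*I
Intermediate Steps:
h = 144
T = 144
r(q) = 144 - 725*q (r(q) = 144 - (q + 724*q) = 144 - 725*q)
√(r(-1436) - 2216744) = √((144 - 725*(-1436)) - 2216744) = √((144 + 1041100) - 2216744) = √(1041244 - 2216744) = √(-1175500) = 10*I*√11755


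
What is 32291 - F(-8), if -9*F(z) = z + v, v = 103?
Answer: 290714/9 ≈ 32302.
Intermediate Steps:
F(z) = -103/9 - z/9 (F(z) = -(z + 103)/9 = -(103 + z)/9 = -103/9 - z/9)
32291 - F(-8) = 32291 - (-103/9 - 1/9*(-8)) = 32291 - (-103/9 + 8/9) = 32291 - 1*(-95/9) = 32291 + 95/9 = 290714/9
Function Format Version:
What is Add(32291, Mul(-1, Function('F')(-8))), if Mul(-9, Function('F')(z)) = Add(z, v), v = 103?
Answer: Rational(290714, 9) ≈ 32302.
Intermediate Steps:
Function('F')(z) = Add(Rational(-103, 9), Mul(Rational(-1, 9), z)) (Function('F')(z) = Mul(Rational(-1, 9), Add(z, 103)) = Mul(Rational(-1, 9), Add(103, z)) = Add(Rational(-103, 9), Mul(Rational(-1, 9), z)))
Add(32291, Mul(-1, Function('F')(-8))) = Add(32291, Mul(-1, Add(Rational(-103, 9), Mul(Rational(-1, 9), -8)))) = Add(32291, Mul(-1, Add(Rational(-103, 9), Rational(8, 9)))) = Add(32291, Mul(-1, Rational(-95, 9))) = Add(32291, Rational(95, 9)) = Rational(290714, 9)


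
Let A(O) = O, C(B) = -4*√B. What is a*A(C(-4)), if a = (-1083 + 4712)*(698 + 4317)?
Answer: -145595480*I ≈ -1.456e+8*I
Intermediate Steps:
a = 18199435 (a = 3629*5015 = 18199435)
a*A(C(-4)) = 18199435*(-8*I) = -145595480*I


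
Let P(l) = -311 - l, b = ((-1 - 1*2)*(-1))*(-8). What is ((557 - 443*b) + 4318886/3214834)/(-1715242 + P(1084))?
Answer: -17987548256/2759351496629 ≈ -0.0065188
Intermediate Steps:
b = -24 (b = ((-1 - 2)*(-1))*(-8) = -3*(-1)*(-8) = 3*(-8) = -24)
((557 - 443*b) + 4318886/3214834)/(-1715242 + P(1084)) = ((557 - 443*(-24)) + 4318886/3214834)/(-1715242 + (-311 - 1*1084)) = ((557 + 10632) + 4318886*(1/3214834))/(-1715242 + (-311 - 1084)) = (11189 + 2159443/1607417)/(-1715242 - 1395) = (17987548256/1607417)/(-1716637) = (17987548256/1607417)*(-1/1716637) = -17987548256/2759351496629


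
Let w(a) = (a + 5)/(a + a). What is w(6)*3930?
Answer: 7205/2 ≈ 3602.5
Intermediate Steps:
w(a) = (5 + a)/(2*a) (w(a) = (5 + a)/((2*a)) = (5 + a)*(1/(2*a)) = (5 + a)/(2*a))
w(6)*3930 = ((½)*(5 + 6)/6)*3930 = ((½)*(⅙)*11)*3930 = (11/12)*3930 = 7205/2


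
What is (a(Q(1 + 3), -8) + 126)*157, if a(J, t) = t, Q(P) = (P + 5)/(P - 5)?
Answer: 18526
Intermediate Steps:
Q(P) = (5 + P)/(-5 + P)
(a(Q(1 + 3), -8) + 126)*157 = (-8 + 126)*157 = 118*157 = 18526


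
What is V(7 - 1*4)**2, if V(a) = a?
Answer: 9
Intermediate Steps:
V(7 - 1*4)**2 = (7 - 1*4)**2 = (7 - 4)**2 = 3**2 = 9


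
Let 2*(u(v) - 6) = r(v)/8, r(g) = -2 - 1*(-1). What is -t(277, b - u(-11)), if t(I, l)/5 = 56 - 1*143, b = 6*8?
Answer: 435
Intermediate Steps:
r(g) = -1 (r(g) = -2 + 1 = -1)
u(v) = 95/16 (u(v) = 6 + (-1/8)/2 = 6 + (-1*⅛)/2 = 6 + (½)*(-⅛) = 6 - 1/16 = 95/16)
b = 48
t(I, l) = -435 (t(I, l) = 5*(56 - 1*143) = 5*(56 - 143) = 5*(-87) = -435)
-t(277, b - u(-11)) = -1*(-435) = 435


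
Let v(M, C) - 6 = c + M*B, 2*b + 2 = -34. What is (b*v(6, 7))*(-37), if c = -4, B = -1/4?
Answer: 333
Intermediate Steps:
b = -18 (b = -1 + (½)*(-34) = -1 - 17 = -18)
B = -¼ (B = -1*¼ = -¼ ≈ -0.25000)
v(M, C) = 2 - M/4 (v(M, C) = 6 + (-4 + M*(-¼)) = 6 + (-4 - M/4) = 2 - M/4)
(b*v(6, 7))*(-37) = -18*(2 - ¼*6)*(-37) = -18*(2 - 3/2)*(-37) = -18*½*(-37) = -9*(-37) = 333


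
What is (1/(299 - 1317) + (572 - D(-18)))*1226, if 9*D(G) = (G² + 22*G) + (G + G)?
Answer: 364435243/509 ≈ 7.1598e+5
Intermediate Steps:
D(G) = G²/9 + 8*G/3 (D(G) = ((G² + 22*G) + (G + G))/9 = ((G² + 22*G) + 2*G)/9 = (G² + 24*G)/9 = G²/9 + 8*G/3)
(1/(299 - 1317) + (572 - D(-18)))*1226 = (1/(299 - 1317) + (572 - (-18)*(24 - 18)/9))*1226 = (1/(-1018) + (572 - (-18)*6/9))*1226 = (-1/1018 + (572 - 1*(-12)))*1226 = (-1/1018 + (572 + 12))*1226 = (-1/1018 + 584)*1226 = (594511/1018)*1226 = 364435243/509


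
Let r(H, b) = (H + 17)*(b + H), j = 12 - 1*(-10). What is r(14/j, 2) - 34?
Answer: 1512/121 ≈ 12.496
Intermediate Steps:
j = 22 (j = 12 + 10 = 22)
r(H, b) = (17 + H)*(H + b)
r(14/j, 2) - 34 = ((14/22)² + 17*(14/22) + 17*2 + (14/22)*2) - 34 = ((14*(1/22))² + 17*(14*(1/22)) + 34 + (14*(1/22))*2) - 34 = ((7/11)² + 17*(7/11) + 34 + (7/11)*2) - 34 = (49/121 + 119/11 + 34 + 14/11) - 34 = 5626/121 - 34 = 1512/121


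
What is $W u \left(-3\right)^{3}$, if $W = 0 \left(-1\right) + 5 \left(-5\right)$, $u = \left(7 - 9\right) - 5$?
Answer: $-4725$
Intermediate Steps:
$u = -7$ ($u = -2 - 5 = -7$)
$W = -25$ ($W = 0 - 25 = -25$)
$W u \left(-3\right)^{3} = \left(-25\right) \left(-7\right) \left(-3\right)^{3} = 175 \left(-27\right) = -4725$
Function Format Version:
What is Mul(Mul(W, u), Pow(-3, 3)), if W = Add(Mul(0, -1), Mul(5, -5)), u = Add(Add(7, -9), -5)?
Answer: -4725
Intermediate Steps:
u = -7 (u = Add(-2, -5) = -7)
W = -25 (W = Add(0, -25) = -25)
Mul(Mul(W, u), Pow(-3, 3)) = Mul(Mul(-25, -7), Pow(-3, 3)) = Mul(175, -27) = -4725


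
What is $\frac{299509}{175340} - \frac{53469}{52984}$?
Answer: $\frac{1623482599}{2322553640} \approx 0.69901$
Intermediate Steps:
$\frac{299509}{175340} - \frac{53469}{52984} = \frac{1623482599}{2322553640}$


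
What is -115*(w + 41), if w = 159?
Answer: -23000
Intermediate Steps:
-115*(w + 41) = -115*(159 + 41) = -115*200 = -23000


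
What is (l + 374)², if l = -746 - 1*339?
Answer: 505521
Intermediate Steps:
l = -1085 (l = -746 - 339 = -1085)
(l + 374)² = (-1085 + 374)² = (-711)² = 505521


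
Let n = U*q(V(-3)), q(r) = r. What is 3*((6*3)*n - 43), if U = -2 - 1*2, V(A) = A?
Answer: 519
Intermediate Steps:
U = -4 (U = -2 - 2 = -4)
n = 12 (n = -4*(-3) = 12)
3*((6*3)*n - 43) = 3*((6*3)*12 - 43) = 3*(18*12 - 43) = 3*(216 - 43) = 3*173 = 519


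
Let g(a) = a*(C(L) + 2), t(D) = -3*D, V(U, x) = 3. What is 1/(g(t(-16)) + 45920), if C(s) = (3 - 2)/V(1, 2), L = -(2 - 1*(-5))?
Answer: 1/46032 ≈ 2.1724e-5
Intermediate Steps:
L = -7 (L = -(2 + 5) = -1*7 = -7)
C(s) = ⅓ (C(s) = (3 - 2)/3 = 1*(⅓) = ⅓)
g(a) = 7*a/3 (g(a) = a*(⅓ + 2) = a*(7/3) = 7*a/3)
1/(g(t(-16)) + 45920) = 1/(7*(-3*(-16))/3 + 45920) = 1/((7/3)*48 + 45920) = 1/(112 + 45920) = 1/46032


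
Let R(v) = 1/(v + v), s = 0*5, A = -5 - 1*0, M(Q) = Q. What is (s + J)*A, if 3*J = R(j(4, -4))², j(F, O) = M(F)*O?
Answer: -5/3072 ≈ -0.0016276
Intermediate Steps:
A = -5 (A = -5 + 0 = -5)
j(F, O) = F*O
s = 0
R(v) = 1/(2*v)
J = 1/3072 (J = (1/(2*((4*(-4)))))²/3 = ((½)/(-16))²/3 = ((½)*(-1/16))²/3 = (-1/32)²/3 = (⅓)*(1/1024) = 1/3072 ≈ 0.00032552)
(s + J)*A = (0 + 1/3072)*(-5) = (1/3072)*(-5) = -5/3072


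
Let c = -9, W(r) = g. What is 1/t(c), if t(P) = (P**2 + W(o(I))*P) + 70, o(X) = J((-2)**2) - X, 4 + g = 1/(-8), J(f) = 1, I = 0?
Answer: 8/1505 ≈ 0.0053156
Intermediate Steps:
g = -33/8 (g = -4 + 1/(-8) = -4 - 1/8 = -33/8 ≈ -4.1250)
o(X) = 1 - X
W(r) = -33/8
t(P) = 70 + P**2 - 33*P/8 (t(P) = (P**2 - 33*P/8) + 70 = 70 + P**2 - 33*P/8)
1/t(c) = 1/(70 + (-9)**2 - 33/8*(-9)) = 1/(70 + 81 + 297/8) = 1/(1505/8) = 8/1505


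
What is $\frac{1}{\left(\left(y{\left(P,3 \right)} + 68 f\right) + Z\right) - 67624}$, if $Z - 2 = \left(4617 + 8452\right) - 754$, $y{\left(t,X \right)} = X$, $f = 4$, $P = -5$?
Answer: $- \frac{1}{55032} \approx -1.8171 \cdot 10^{-5}$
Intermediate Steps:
$Z = 12317$ ($Z = 2 + \left(\left(4617 + 8452\right) - 754\right) = 2 + \left(13069 - 754\right) = 2 + 12315 = 12317$)
$\frac{1}{\left(\left(y{\left(P,3 \right)} + 68 f\right) + Z\right) - 67624} = \frac{1}{\left(\left(3 + 68 \cdot 4\right) + 12317\right) - 67624} = \frac{1}{\left(\left(3 + 272\right) + 12317\right) - 67624} = \frac{1}{\left(275 + 12317\right) - 67624} = \frac{1}{12592 - 67624} = \frac{1}{-55032} = - \frac{1}{55032}$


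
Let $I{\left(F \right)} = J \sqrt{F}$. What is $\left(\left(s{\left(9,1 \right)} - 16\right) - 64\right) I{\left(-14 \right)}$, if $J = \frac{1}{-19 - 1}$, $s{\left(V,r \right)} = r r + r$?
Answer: $\frac{39 i \sqrt{14}}{10} \approx 14.592 i$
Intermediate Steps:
$s{\left(V,r \right)} = r + r^{2}$ ($s{\left(V,r \right)} = r^{2} + r = r + r^{2}$)
$J = - \frac{1}{20}$ ($J = \frac{1}{-20} = - \frac{1}{20} \approx -0.05$)
$I{\left(F \right)} = - \frac{\sqrt{F}}{20}$
$\left(\left(s{\left(9,1 \right)} - 16\right) - 64\right) I{\left(-14 \right)} = \left(\left(1 \left(1 + 1\right) - 16\right) - 64\right) \left(- \frac{\sqrt{-14}}{20}\right) = \left(\left(1 \cdot 2 - 16\right) - 64\right) \left(- \frac{i \sqrt{14}}{20}\right) = \left(\left(2 - 16\right) - 64\right) \left(- \frac{i \sqrt{14}}{20}\right) = \left(-14 - 64\right) \left(- \frac{i \sqrt{14}}{20}\right) = - 78 \left(- \frac{i \sqrt{14}}{20}\right) = \frac{39 i \sqrt{14}}{10}$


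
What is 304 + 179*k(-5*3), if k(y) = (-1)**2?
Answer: 483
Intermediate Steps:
k(y) = 1
304 + 179*k(-5*3) = 304 + 179*1 = 304 + 179 = 483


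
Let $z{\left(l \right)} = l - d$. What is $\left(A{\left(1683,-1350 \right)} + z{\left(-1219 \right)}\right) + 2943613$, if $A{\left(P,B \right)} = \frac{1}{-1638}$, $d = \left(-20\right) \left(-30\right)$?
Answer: $\frac{4818658571}{1638} \approx 2.9418 \cdot 10^{6}$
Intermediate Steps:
$d = 600$
$A{\left(P,B \right)} = - \frac{1}{1638}$
$z{\left(l \right)} = -600 + l$ ($z{\left(l \right)} = l - 600 = -600 + l$)
$\left(A{\left(1683,-1350 \right)} + z{\left(-1219 \right)}\right) + 2943613 = \left(- \frac{1}{1638} - 1819\right) + 2943613 = - \frac{2979523}{1638} + 2943613 = \frac{4818658571}{1638}$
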